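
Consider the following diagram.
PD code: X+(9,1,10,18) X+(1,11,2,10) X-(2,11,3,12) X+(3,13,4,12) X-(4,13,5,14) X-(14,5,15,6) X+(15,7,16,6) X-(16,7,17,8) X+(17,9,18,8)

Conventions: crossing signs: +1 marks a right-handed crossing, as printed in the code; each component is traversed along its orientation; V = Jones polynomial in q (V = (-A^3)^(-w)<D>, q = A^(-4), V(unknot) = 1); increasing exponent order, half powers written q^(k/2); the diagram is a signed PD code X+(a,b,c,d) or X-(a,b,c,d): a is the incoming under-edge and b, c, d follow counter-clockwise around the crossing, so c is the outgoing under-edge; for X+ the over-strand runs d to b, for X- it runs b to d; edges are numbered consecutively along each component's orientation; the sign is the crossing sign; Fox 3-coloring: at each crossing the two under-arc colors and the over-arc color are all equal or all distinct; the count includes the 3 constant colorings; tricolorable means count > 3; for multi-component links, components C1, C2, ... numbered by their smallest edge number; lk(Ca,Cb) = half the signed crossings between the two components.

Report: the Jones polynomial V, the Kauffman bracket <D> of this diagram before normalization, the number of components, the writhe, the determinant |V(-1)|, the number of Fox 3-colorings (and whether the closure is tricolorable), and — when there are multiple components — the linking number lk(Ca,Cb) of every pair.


V = 1
<D> = -A^3 (w = +1)
1 component over 9 crossings, w = +1
3 Fox colorings among 3^9, |V(-1)| = 1: not tricolorable
why: w = +1 (over 9 crossings) is diagram-only; (-A^3)^(-1) removes it from V


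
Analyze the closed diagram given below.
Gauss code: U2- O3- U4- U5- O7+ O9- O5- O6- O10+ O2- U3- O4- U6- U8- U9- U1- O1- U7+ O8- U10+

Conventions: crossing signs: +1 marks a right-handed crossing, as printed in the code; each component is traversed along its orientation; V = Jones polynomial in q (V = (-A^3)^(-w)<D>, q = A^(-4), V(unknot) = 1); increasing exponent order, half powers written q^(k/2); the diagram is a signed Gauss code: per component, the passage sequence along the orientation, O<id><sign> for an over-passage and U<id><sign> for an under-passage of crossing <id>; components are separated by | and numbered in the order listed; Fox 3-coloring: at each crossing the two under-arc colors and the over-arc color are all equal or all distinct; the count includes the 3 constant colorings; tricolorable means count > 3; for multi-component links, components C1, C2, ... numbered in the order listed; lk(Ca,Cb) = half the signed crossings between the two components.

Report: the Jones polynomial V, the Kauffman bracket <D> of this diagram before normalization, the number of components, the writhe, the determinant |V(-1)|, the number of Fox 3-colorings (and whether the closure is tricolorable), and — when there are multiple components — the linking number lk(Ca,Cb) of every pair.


Jones polynomial: V(q) = -q^-4 + q^-3 + q^-1
<D> = A^-14 + A^-6 - A^-2; writhe -6
components 1, writhe -6 (10 crossings)
3-colorings: 9 of 3^10, det 3 — tricolorable
note: w = -6 (over 10 crossings) is diagram-only; (-A^3)^(6) removes it from V


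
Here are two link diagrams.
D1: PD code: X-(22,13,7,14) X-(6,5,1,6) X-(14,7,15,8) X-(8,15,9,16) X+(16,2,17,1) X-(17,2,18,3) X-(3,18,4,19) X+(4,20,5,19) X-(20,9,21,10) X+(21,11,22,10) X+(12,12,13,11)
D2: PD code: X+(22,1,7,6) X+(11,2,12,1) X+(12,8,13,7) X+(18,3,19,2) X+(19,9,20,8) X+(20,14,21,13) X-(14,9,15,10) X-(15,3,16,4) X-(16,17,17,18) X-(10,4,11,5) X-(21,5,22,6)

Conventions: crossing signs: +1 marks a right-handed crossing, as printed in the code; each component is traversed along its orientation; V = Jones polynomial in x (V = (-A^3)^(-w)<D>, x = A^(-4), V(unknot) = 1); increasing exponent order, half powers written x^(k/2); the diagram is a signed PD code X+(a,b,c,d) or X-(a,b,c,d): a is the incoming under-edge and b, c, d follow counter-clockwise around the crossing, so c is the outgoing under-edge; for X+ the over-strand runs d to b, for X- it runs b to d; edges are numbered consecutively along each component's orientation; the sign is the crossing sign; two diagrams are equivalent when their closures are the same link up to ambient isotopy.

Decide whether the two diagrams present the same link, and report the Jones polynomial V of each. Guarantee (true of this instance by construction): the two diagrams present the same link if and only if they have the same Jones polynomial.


same link: no
V(D1) = x^(-9/2) - x^(-5/2) - x^(-3/2) - x^(-1/2)  [11 crossings, <D> = A^-7 + A^-3 + A - A^9, w = -3]
D2 (bracket A + A^5; 11 crossings at w = +1): V = -x^(-1/2) - x^(1/2)
note: comparing 2 Jones polynomials yields 2 groups


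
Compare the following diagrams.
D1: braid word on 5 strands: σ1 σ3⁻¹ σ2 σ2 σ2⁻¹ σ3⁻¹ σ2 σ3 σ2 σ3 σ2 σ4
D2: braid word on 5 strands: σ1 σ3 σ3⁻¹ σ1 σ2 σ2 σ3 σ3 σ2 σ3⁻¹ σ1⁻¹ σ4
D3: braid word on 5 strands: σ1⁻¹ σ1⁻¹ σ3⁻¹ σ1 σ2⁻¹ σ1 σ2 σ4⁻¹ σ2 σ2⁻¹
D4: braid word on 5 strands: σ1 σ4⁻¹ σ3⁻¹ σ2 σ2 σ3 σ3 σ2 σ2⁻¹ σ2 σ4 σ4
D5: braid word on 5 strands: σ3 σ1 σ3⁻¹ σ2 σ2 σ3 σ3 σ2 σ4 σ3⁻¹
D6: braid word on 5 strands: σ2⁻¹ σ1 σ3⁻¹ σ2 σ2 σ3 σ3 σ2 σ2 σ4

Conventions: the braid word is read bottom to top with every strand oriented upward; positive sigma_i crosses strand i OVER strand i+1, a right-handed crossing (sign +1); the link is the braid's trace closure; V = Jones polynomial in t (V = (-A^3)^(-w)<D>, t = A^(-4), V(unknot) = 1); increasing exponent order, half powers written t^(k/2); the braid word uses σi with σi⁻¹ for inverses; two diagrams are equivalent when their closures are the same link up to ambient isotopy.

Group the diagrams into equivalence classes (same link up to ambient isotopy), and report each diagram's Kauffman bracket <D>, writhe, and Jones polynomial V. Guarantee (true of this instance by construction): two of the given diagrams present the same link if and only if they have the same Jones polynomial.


equivalence classes: {D1, D2, D4, D5, D6} | {D3}
D1 (bracket -A^-6 + A^-2 - A^2 + 2A^6 - A^10 + A^14; 12 crossings at w = +6): V = t - t^2 + 2t^3 - t^4 + t^5 - t^6
D2 (bracket -A^-6 + A^-2 - A^2 + 2A^6 - A^10 + A^14; 12 crossings at w = +6): V = t - t^2 + 2t^3 - t^4 + t^5 - t^6
D3 (bracket A^-6; 10 crossings at w = -2): V = 1
D4 (bracket -A^-6 + A^-2 - A^2 + 2A^6 - A^10 + A^14; 12 crossings at w = +6): V = t - t^2 + 2t^3 - t^4 + t^5 - t^6
V(D5) = t - t^2 + 2t^3 - t^4 + t^5 - t^6  (w +6, c 10, <D> = -A^-6 + A^-2 - A^2 + 2A^6 - A^10 + A^14)
D6 (bracket -A^-6 + A^-2 - A^2 + 2A^6 - A^10 + A^14; 10 crossings at w = +6): V = t - t^2 + 2t^3 - t^4 + t^5 - t^6
key observation: 2 values of V(t) split the 6 diagrams


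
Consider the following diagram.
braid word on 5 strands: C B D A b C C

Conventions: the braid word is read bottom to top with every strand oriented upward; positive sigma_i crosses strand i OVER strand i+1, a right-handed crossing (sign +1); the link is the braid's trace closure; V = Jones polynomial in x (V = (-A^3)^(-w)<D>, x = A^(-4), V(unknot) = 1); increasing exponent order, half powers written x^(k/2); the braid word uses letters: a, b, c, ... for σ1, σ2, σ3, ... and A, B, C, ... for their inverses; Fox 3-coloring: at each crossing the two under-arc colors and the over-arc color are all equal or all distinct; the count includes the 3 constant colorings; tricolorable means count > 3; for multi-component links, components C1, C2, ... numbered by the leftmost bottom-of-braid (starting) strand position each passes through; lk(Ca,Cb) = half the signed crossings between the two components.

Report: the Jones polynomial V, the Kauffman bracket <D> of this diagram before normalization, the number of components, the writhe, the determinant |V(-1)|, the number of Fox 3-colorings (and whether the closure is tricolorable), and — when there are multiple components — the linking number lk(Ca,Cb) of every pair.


Jones polynomial: V(x) = x^(-9/2) - x^(-5/2) - x^(-3/2) - x^(-1/2)
<D> = A^-13 + A^-9 + A^-5 - A^3; writhe -5
components 2, writhe -5 (7 crossings)
linking number lk(C1,C2) = 0
3-colorings: 27 of 3^7, det 0 — tricolorable
note: w = -5 (over 7 crossings) is diagram-only; (-A^3)^(5) removes it from V


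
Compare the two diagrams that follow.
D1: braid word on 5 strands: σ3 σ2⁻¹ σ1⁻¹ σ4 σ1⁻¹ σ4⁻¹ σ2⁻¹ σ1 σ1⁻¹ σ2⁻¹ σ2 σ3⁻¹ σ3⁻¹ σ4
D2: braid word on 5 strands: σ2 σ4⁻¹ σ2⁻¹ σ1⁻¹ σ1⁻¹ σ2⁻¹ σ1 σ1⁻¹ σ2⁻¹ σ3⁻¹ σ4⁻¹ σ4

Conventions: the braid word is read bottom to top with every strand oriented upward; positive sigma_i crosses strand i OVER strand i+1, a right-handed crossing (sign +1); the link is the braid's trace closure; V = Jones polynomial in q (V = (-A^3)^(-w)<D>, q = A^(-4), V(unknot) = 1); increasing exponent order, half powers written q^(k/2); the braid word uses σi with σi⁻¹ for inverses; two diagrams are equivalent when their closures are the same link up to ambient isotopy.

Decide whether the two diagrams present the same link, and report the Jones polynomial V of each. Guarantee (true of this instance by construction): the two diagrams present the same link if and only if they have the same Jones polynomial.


equivalent: yes
V(D1) = q^-5 + 2q^-3 + q^-1  (w -4, c 14, <D> = A^-8 + 2 + A^8)
V(D2) = q^-5 + 2q^-3 + q^-1  [12 crossings, <D> = A^-14 + 2A^-6 + A^2, w = -6]
key observation: one V(q) for all 2 diagrams — one class (guaranteed)


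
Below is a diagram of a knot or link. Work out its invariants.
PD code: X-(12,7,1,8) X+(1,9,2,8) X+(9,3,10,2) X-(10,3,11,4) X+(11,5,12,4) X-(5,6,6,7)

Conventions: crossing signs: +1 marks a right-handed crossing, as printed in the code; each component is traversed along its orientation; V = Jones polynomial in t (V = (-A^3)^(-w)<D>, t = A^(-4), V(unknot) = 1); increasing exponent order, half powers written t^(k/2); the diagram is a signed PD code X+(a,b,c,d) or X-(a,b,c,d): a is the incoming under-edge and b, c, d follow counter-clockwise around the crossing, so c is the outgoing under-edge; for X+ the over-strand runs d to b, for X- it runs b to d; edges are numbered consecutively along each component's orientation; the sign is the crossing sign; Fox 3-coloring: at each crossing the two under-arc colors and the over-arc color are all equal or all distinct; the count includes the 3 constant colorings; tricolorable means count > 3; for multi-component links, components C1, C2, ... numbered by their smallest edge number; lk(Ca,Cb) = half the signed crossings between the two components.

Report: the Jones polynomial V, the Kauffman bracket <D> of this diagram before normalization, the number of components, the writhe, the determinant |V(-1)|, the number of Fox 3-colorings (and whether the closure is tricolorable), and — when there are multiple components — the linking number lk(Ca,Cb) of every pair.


V = 1
<D> = 1 (w = 0)
1 component over 6 crossings, w = 0
3 Fox colorings among 3^6, |V(-1)| = 1: not tricolorable
why: |V(-1)| = 1: so not tricolorable, since 3 does not divide 1


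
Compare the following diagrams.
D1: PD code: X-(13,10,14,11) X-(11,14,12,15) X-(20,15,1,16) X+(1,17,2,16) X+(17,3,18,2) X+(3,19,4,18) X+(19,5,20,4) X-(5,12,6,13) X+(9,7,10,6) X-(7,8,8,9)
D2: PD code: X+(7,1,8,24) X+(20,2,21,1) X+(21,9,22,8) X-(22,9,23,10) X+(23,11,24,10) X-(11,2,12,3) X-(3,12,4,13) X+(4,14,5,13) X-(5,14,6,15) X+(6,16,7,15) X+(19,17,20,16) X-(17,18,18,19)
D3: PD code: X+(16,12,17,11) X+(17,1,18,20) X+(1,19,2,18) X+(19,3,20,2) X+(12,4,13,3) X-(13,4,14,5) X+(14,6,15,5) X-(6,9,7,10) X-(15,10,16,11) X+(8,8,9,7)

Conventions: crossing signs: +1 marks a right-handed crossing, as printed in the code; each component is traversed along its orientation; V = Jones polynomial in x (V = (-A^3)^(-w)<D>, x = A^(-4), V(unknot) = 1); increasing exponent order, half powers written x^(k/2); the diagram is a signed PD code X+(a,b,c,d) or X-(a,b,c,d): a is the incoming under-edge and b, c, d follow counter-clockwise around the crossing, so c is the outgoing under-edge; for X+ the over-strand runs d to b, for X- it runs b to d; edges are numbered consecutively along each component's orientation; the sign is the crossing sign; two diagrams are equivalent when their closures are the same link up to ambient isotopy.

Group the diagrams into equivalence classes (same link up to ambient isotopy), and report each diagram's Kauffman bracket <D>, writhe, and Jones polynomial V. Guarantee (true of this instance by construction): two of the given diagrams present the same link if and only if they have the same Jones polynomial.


grouping into links: {D1} | {D2} | {D3}
V(D1) = -x^-3 + x^-2 - x^-1 + 3 - x + x^2 - x^3  (w 0, c 10, <D> = -A^-12 + A^-8 - A^-4 + 3 - A^4 + A^8 - A^12)
V(D2) = 1  [12 crossings, <D> = A^6, w = +2]
V(D3) = x + x^3 - x^4  (w +4, c 10, <D> = -A^-4 + 1 + A^8)
key observation: comparing 3 Jones polynomials yields 3 groups


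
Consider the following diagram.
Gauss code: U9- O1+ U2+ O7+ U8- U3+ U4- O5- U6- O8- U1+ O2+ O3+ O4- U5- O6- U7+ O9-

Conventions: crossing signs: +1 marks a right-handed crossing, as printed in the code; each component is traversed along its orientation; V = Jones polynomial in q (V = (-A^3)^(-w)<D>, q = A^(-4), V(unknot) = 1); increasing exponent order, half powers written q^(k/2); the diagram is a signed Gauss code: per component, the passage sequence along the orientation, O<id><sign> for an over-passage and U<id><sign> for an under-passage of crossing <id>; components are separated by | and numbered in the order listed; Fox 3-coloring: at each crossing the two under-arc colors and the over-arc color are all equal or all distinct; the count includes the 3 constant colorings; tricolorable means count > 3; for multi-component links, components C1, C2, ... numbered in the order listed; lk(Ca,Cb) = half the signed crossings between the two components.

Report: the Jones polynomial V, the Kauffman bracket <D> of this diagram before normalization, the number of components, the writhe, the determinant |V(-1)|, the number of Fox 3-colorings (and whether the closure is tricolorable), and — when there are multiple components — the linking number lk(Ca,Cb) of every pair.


Jones polynomial: V(q) = -q^-3 + 2q^-2 - 2q^-1 + 3 - 2q + 2q^2 - q^3
<D> = A^-15 - 2A^-11 + 2A^-7 - 3A^-3 + 2A - 2A^5 + A^9; writhe -1
components 1, writhe -1 (9 crossings)
3-colorings: 3 of 3^9, det 13 — not tricolorable
note: palindromic: swapping q for 1/q fixes V


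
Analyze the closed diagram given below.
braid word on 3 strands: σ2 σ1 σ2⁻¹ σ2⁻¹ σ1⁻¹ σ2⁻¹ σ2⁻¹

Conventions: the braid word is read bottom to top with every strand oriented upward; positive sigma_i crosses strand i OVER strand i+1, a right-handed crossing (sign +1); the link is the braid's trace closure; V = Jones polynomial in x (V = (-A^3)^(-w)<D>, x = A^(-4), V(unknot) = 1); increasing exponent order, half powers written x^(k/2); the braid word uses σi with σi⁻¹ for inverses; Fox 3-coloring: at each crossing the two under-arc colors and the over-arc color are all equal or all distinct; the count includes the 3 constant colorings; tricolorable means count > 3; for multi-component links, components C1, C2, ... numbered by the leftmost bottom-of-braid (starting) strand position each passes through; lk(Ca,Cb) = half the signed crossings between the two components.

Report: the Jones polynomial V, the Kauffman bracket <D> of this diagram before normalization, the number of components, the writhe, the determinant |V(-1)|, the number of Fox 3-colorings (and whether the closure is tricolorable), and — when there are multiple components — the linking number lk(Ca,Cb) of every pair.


V(x) = -x^(-5/2) - x^(-1/2)
bracket: A^-7 + A, w = -3
2 components, writhe -3, over 7 crossings
lk(C1,C2) = -1
det 2, colorings 3 of 3^7 — not tricolorable
observation: w = -3 shifts under R1 moves; the (-A^3)^(3) factor cancels that in V


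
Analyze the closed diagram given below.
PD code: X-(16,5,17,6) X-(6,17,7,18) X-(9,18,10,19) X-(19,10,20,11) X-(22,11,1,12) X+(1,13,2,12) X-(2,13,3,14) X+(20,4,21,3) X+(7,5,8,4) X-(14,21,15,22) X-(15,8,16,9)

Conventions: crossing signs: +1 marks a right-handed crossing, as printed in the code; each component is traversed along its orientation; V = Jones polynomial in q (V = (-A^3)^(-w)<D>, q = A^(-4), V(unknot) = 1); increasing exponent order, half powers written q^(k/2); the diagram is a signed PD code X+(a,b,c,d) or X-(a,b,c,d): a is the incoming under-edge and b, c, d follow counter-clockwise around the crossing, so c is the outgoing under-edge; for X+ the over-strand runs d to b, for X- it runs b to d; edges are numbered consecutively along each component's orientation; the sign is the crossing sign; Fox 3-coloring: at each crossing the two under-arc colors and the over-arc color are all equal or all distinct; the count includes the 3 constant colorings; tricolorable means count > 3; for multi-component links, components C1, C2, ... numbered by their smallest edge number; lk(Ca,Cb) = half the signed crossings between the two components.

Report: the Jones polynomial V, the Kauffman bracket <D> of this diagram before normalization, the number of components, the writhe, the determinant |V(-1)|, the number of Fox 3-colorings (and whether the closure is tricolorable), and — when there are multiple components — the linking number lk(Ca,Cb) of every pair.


V = -q^-8 + q^-7 - 2q^-6 + 3q^-5 - 2q^-4 + 3q^-3 - 2q^-2 + q^-1
<D> = -A^-11 + 2A^-7 - 3A^-3 + 2A - 3A^5 + 2A^9 - A^13 + A^17 (w = -5)
1 component over 11 crossings, w = -5
9 Fox colorings among 3^11, |V(-1)| = 15: tricolorable
why: w = -5 (over 11 crossings) is diagram-only; (-A^3)^(5) removes it from V


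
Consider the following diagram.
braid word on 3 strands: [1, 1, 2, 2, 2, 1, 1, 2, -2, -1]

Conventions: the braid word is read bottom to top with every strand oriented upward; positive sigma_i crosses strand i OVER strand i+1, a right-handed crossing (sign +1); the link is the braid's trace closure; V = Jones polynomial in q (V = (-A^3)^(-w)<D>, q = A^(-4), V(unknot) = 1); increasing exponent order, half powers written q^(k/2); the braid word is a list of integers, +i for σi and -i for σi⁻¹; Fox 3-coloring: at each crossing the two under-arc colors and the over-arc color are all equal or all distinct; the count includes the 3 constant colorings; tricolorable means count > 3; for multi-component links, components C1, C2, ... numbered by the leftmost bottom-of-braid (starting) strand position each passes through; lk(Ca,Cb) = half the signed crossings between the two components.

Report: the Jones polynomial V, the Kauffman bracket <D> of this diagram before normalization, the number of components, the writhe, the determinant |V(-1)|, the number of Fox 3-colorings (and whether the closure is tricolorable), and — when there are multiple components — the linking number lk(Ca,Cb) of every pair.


V(q) = q^2 + 2q^4 - 2q^5 + q^6 - 2q^7 + q^8
bracket: A^-14 - 2A^-10 + A^-6 - 2A^-2 + 2A^2 + A^10, w = +6
1 component, writhe +6, over 10 crossings
det 9, colorings 27 of 3^10 — tricolorable
observation: |V(-1)| = 9: so tricolorable, since 3 divides 9


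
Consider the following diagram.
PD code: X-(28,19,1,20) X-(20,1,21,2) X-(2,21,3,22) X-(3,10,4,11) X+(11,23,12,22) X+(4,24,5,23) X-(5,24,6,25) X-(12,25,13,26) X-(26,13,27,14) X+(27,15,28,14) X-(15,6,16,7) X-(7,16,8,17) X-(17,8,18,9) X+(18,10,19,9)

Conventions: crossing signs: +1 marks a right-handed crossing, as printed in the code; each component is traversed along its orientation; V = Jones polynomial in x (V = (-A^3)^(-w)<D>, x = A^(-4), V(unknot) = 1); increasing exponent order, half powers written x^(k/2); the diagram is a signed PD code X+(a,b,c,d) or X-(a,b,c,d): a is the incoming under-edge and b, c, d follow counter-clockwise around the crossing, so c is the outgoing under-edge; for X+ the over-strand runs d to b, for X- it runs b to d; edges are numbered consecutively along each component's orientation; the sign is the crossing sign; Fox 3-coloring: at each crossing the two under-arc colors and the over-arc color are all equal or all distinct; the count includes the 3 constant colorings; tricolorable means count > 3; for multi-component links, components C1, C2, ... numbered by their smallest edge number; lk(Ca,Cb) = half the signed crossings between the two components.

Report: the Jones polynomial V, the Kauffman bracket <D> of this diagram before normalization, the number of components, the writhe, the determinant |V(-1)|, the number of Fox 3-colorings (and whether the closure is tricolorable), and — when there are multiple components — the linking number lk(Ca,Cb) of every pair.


V = x^-8 - 2x^-7 + x^-6 - 2x^-5 + 2x^-4 + x^-2
<D> = A^-10 + 2A^-2 - 2A^2 + A^6 - 2A^10 + A^14 (w = -6)
1 component over 14 crossings, w = -6
27 Fox colorings among 3^14, |V(-1)| = 9: tricolorable
why: w = -6 shifts under R1 moves; the (-A^3)^(6) factor cancels that in V


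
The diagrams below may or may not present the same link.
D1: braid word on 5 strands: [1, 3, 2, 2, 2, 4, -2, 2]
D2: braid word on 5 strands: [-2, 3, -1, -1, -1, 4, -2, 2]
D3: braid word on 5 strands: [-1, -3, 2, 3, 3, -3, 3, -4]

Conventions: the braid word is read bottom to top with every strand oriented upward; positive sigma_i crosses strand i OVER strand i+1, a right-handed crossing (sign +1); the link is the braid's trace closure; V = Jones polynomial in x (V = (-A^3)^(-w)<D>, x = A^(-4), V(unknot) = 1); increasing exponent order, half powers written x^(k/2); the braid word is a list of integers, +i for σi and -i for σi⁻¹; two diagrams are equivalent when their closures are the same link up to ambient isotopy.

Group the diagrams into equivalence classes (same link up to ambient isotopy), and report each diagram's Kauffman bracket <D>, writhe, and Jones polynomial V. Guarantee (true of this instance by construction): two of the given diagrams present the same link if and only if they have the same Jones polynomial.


classes: {D1} | {D2} | {D3}
V(D1) = x + x^3 - x^4  [8 crossings, <D> = -A^2 + A^6 + A^14, w = +6]
V(D2) = -x^-4 + x^-3 + x^-1  [8 crossings, <D> = A^-2 + A^6 - A^10, w = -2]
D3 (bracket 1; 8 crossings at w = 0): V = 1
note: V(x) takes 3 values over 3 diagrams, fixing the grouping


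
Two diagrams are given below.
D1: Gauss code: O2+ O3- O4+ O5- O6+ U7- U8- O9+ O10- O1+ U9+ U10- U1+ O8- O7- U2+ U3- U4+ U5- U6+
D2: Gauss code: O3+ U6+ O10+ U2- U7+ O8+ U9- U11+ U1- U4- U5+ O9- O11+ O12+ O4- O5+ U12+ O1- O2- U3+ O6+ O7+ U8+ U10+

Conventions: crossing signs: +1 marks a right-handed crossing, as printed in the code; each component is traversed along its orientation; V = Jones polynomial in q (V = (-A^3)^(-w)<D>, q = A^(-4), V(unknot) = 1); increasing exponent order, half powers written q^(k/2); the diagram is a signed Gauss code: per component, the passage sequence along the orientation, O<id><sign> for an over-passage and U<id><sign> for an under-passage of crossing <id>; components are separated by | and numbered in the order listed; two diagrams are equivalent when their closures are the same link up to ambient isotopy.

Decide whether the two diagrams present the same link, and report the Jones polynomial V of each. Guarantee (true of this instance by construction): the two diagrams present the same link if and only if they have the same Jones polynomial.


equivalent: no
V(D1) = 1  (w 0, c 10, <D> = 1)
D2 (bracket -A^-12 + A^-8 - A^-4 + 2 - A^4 + A^8; 12 crossings at w = +4): V = q - q^2 + 2q^3 - q^4 + q^5 - q^6
why: V(q) takes 2 values over 2 diagrams, fixing the grouping


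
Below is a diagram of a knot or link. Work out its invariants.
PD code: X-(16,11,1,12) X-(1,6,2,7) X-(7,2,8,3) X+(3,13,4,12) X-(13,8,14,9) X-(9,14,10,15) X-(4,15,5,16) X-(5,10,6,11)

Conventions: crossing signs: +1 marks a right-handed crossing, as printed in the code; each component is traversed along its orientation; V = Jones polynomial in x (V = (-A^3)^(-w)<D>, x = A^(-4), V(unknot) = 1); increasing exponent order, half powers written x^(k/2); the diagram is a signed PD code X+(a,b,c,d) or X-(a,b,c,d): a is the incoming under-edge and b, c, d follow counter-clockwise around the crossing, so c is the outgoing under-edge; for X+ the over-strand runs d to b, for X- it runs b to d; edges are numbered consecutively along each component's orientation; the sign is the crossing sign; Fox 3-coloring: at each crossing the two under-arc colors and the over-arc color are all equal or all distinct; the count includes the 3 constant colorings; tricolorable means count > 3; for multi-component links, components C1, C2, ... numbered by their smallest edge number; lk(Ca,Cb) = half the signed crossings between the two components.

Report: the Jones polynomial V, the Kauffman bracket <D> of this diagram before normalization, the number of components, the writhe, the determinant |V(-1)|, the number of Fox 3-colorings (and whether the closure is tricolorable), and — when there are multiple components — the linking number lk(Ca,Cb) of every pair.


Jones polynomial: V(x) = x^-8 - 2x^-7 + x^-6 - 2x^-5 + 2x^-4 + x^-2
<D> = A^-10 + 2A^-2 - 2A^2 + A^6 - 2A^10 + A^14; writhe -6
components 1, writhe -6 (8 crossings)
3-colorings: 27 of 3^8, det 9 — tricolorable
note: the span of V is 6, forcing >= 6 crossings in any diagram


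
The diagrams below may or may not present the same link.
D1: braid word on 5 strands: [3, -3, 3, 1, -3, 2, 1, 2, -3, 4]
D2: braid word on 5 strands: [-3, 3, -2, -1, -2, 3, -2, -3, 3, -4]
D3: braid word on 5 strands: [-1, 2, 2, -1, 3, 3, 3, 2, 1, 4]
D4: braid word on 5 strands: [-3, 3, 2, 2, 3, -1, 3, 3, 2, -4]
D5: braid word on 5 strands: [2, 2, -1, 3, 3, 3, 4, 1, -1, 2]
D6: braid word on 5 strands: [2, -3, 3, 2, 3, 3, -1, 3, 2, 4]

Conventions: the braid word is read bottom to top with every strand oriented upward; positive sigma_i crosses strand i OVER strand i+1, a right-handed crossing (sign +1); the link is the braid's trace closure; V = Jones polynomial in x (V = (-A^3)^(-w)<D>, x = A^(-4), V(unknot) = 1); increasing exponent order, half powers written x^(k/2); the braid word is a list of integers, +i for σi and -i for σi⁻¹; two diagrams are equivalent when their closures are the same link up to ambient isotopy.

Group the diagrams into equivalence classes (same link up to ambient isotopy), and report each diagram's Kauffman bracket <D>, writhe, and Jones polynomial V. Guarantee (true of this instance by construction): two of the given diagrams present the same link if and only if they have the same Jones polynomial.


equivalence classes: {D1} | {D2} | {D3, D4, D5, D6}
D1 (bracket -A^-4 + 1 + A^8; 10 crossings at w = +4): V = x + x^3 - x^4
D2 (bracket A^-8 + 1 - A^4; 10 crossings at w = -4): V = -x^-4 + x^-3 + x^-1
D3 (bracket A^-14 - 2A^-10 + A^-6 - 2A^-2 + 2A^2 + A^10; 10 crossings at w = +6): V = x^2 + 2x^4 - 2x^5 + x^6 - 2x^7 + x^8
V(D4) = x^2 + 2x^4 - 2x^5 + x^6 - 2x^7 + x^8  (w +4, c 10, <D> = A^-20 - 2A^-16 + A^-12 - 2A^-8 + 2A^-4 + A^4)
V(D5) = x^2 + 2x^4 - 2x^5 + x^6 - 2x^7 + x^8  [10 crossings, <D> = A^-14 - 2A^-10 + A^-6 - 2A^-2 + 2A^2 + A^10, w = +6]
D6 (bracket A^-14 - 2A^-10 + A^-6 - 2A^-2 + 2A^2 + A^10; 10 crossings at w = +6): V = x^2 + 2x^4 - 2x^5 + x^6 - 2x^7 + x^8
key observation: comparing 6 Jones polynomials yields 3 groups


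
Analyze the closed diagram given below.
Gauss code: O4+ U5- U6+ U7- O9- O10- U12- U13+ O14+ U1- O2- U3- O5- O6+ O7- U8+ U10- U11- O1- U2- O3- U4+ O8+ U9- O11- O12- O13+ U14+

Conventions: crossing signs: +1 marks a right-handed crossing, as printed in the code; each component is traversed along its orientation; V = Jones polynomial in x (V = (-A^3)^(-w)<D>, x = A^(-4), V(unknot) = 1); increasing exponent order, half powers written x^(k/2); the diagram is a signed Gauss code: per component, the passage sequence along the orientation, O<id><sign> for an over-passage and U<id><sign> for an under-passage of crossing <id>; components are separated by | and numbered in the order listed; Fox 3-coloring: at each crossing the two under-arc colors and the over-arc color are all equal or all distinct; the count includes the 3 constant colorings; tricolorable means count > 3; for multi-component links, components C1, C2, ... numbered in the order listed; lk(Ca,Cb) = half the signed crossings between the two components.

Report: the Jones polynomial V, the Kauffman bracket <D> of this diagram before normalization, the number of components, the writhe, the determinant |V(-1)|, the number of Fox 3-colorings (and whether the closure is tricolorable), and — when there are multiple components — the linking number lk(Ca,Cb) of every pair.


V = -x^-7 + x^-6 - x^-5 + x^-4 + x^-2
<D> = A^-4 + A^4 - A^8 + A^12 - A^16 (w = -4)
1 component over 14 crossings, w = -4
3 Fox colorings among 3^14, |V(-1)| = 5: not tricolorable
why: |V(-1)| = 5: so not tricolorable, since 3 does not divide 5


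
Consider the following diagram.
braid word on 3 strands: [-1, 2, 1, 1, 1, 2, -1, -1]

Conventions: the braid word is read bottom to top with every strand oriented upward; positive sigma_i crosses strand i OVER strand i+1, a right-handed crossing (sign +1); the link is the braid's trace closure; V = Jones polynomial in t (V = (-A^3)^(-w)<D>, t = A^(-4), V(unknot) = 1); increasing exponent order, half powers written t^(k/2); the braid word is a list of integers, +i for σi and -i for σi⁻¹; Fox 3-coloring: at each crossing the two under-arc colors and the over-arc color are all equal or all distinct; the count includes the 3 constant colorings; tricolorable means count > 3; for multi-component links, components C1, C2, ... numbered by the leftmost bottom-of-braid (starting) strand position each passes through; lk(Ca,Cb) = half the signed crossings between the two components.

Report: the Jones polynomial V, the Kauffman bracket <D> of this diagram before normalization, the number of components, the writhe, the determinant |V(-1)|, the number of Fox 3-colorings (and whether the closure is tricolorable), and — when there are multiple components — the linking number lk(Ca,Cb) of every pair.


Jones polynomial: V(t) = -t^-1 + 2 - t + 2t^2 - t^3 + t^4 - t^5
<D> = -A^-14 + A^-10 - A^-6 + 2A^-2 - A^2 + 2A^6 - A^10; writhe +2
components 1, writhe +2 (8 crossings)
3-colorings: 9 of 3^8, det 9 — tricolorable
note: det 9 = |V(-1)|; divisible by 3, so tricolorable


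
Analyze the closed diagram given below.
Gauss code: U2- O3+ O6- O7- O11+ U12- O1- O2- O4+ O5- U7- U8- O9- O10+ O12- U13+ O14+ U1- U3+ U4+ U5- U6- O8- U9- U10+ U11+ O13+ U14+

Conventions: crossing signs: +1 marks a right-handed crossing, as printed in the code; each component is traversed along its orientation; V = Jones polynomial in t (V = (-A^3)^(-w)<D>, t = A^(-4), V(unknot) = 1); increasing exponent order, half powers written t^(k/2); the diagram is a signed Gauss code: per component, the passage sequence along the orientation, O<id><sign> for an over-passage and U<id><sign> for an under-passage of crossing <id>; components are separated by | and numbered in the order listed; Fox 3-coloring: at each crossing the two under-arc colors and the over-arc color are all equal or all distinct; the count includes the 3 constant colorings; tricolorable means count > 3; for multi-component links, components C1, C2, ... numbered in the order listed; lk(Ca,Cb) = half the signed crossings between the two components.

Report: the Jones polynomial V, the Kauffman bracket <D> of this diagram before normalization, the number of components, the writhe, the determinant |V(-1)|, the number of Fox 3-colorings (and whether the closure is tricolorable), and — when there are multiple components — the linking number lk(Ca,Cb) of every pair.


Jones polynomial: V(t) = -t^-5 + t^-4 - t^-3 + 2t^-2 - t^-1 + 2 - t
<D> = -A^-10 + 2A^-6 - A^-2 + 2A^2 - A^6 + A^10 - A^14; writhe -2
components 1, writhe -2 (14 crossings)
3-colorings: 9 of 3^14, det 9 — tricolorable
note: the span of V is 6, forcing >= 6 crossings in any diagram


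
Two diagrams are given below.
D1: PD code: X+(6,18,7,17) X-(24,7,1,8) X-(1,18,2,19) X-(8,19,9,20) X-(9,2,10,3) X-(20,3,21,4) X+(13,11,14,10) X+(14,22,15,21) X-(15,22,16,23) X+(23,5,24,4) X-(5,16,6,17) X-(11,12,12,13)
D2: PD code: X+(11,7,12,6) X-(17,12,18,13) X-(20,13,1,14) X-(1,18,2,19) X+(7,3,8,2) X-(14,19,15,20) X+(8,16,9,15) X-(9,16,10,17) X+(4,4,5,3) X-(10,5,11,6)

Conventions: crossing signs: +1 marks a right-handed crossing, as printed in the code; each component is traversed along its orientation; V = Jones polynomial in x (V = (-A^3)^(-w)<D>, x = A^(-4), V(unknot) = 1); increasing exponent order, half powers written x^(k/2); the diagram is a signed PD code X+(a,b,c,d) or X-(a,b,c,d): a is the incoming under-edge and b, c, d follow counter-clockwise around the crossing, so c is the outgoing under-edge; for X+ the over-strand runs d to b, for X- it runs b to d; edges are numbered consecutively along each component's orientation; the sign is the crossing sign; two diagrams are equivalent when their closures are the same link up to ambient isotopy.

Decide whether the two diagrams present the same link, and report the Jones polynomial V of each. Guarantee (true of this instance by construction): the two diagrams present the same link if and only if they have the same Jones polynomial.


same link: yes
V(D1) = -x^-4 + x^-3 + x^-1  [12 crossings, <D> = A^-8 + 1 - A^4, w = -4]
V(D2) = -x^-4 + x^-3 + x^-1  (w -2, c 10, <D> = A^-2 + A^6 - A^10)
note: Reidemeister moves carry D1 (12 crossings) to D2 (10)


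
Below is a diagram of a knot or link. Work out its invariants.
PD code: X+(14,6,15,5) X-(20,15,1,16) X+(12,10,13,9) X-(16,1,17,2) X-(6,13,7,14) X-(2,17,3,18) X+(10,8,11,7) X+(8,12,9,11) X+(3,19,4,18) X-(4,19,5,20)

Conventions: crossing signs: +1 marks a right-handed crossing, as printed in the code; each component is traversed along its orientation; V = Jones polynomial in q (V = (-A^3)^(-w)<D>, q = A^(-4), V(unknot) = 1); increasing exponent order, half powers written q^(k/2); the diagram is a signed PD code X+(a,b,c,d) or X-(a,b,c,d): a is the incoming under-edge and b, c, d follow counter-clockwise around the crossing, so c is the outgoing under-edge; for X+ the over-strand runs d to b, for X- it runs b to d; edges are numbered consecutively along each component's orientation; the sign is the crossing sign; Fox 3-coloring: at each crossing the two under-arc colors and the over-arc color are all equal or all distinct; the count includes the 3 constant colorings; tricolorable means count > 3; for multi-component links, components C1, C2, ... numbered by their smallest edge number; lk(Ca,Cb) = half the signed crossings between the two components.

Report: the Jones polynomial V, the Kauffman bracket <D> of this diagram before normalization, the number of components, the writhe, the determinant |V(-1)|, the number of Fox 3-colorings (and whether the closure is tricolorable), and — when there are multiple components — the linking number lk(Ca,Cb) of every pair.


V = -q^-3 + q^-2 - q^-1 + 3 - q + q^2 - q^3
<D> = -A^-12 + A^-8 - A^-4 + 3 - A^4 + A^8 - A^12 (w = 0)
1 component over 10 crossings, w = 0
27 Fox colorings among 3^10, |V(-1)| = 9: tricolorable
why: V spans 6 powers of q: at least 6 crossings in any diagram


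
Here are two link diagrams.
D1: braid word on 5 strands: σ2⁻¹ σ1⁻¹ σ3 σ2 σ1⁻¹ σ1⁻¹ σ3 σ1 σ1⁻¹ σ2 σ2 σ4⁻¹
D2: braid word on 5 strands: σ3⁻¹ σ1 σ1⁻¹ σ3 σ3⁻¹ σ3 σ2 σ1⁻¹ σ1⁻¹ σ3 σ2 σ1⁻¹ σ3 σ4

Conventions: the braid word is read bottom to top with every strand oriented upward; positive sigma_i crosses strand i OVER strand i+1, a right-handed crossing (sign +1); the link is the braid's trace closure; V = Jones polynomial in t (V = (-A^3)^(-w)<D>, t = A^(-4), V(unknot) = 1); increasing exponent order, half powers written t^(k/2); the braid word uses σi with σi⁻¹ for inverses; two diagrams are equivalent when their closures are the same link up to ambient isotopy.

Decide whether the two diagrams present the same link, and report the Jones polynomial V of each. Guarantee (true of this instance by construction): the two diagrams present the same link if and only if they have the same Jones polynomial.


equivalent: yes
V(D1) = -t^-3 + 2t^-2 - 2t^-1 + 3 - 2t + 2t^2 - t^3  (w 0, c 12, <D> = -A^-12 + 2A^-8 - 2A^-4 + 3 - 2A^4 + 2A^8 - A^12)
V(D2) = -t^-3 + 2t^-2 - 2t^-1 + 3 - 2t + 2t^2 - t^3  (w +2, c 14, <D> = -A^-6 + 2A^-2 - 2A^2 + 3A^6 - 2A^10 + 2A^14 - A^18)
why: one V(t) for all 2 diagrams — one class (guaranteed)


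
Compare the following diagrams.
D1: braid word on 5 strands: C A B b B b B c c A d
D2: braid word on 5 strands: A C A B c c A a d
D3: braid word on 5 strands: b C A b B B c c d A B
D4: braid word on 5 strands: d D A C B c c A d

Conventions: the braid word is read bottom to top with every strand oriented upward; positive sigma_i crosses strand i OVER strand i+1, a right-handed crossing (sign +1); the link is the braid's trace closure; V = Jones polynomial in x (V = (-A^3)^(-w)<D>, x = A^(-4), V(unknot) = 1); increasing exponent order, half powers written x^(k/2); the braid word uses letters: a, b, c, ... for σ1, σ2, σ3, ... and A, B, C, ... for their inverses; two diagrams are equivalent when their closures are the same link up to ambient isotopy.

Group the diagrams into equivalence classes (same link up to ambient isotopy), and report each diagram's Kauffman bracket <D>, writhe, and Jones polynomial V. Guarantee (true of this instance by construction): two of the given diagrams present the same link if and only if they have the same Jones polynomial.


grouping into links: {D1, D2, D3, D4}
V(D1) = -x^(-5/2) - x^(-1/2)  (w -1, c 11, <D> = A^-1 + A^7)
V(D2) = -x^(-5/2) - x^(-1/2)  [9 crossings, <D> = A^-1 + A^7, w = -1]
V(D3) = -x^(-5/2) - x^(-1/2)  [11 crossings, <D> = A^-1 + A^7, w = -1]
V(D4) = -x^(-5/2) - x^(-1/2)  (w -1, c 9, <D> = A^-1 + A^7)
why: all 4 diagrams share one V(x), hence one class


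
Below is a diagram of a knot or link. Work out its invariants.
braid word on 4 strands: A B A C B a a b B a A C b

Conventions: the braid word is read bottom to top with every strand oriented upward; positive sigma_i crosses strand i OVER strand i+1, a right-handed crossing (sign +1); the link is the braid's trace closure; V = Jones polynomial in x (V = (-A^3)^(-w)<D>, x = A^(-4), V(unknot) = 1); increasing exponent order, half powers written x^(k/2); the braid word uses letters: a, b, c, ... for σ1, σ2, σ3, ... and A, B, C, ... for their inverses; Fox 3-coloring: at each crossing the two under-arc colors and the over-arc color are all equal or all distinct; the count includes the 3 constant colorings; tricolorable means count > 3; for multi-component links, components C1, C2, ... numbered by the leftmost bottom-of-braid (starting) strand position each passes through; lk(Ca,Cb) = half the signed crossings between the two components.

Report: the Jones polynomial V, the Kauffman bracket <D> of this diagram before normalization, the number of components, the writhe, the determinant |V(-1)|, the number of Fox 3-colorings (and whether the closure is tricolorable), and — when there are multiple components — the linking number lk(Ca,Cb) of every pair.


V(x) = -x^-4 + x^-3 + x^-1
bracket: -A^-5 - A^3 + A^7, w = -3
1 component, writhe -3, over 13 crossings
det 3, colorings 9 of 3^13 — tricolorable
observation: inverse pairs cancel, leaving σ1⁻¹ σ2⁻¹ σ1⁻¹ σ3⁻¹ σ2⁻¹ σ1 σ1 σ3⁻¹ σ2


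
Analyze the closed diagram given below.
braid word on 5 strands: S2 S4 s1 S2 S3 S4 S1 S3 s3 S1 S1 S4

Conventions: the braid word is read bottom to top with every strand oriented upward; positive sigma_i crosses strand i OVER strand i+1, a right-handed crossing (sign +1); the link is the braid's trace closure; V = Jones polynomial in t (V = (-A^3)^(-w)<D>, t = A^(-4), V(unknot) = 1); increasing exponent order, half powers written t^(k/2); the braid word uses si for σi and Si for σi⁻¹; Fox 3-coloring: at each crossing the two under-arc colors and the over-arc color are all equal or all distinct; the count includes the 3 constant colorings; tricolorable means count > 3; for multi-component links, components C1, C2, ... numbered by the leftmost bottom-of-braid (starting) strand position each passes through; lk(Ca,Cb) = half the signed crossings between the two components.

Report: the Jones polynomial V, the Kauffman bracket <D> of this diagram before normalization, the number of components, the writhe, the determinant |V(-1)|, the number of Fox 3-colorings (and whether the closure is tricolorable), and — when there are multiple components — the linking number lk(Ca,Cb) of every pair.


Jones polynomial: V(t) = t^-10 - 2t^-9 + 2t^-8 - 4t^-7 + 4t^-6 - 3t^-5 + 3t^-4 - t^-3 + t^-2
<D> = A^-16 - A^-12 + 3A^-8 - 3A^-4 + 4 - 4A^4 + 2A^8 - 2A^12 + A^16; writhe -8
components 1, writhe -8 (12 crossings)
3-colorings: 9 of 3^12, det 21 — tricolorable
note: |V(-1)| = 21: so tricolorable, since 3 divides 21
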